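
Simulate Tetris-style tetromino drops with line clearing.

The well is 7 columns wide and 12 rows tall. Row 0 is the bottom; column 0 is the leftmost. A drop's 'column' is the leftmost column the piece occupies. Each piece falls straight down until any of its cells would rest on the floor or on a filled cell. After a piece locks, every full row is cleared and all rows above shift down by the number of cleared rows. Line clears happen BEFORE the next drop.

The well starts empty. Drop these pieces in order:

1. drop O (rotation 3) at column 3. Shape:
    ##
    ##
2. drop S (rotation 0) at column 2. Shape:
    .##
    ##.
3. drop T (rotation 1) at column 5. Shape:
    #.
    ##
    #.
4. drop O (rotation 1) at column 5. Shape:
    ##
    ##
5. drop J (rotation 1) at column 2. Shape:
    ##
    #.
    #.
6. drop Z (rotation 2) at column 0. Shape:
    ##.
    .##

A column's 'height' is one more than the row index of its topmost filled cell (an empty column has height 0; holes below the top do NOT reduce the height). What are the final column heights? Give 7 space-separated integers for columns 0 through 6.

Drop 1: O rot3 at col 3 lands with bottom-row=0; cleared 0 line(s) (total 0); column heights now [0 0 0 2 2 0 0], max=2
Drop 2: S rot0 at col 2 lands with bottom-row=2; cleared 0 line(s) (total 0); column heights now [0 0 3 4 4 0 0], max=4
Drop 3: T rot1 at col 5 lands with bottom-row=0; cleared 0 line(s) (total 0); column heights now [0 0 3 4 4 3 2], max=4
Drop 4: O rot1 at col 5 lands with bottom-row=3; cleared 0 line(s) (total 0); column heights now [0 0 3 4 4 5 5], max=5
Drop 5: J rot1 at col 2 lands with bottom-row=3; cleared 0 line(s) (total 0); column heights now [0 0 6 6 4 5 5], max=6
Drop 6: Z rot2 at col 0 lands with bottom-row=6; cleared 0 line(s) (total 0); column heights now [8 8 7 6 4 5 5], max=8

Answer: 8 8 7 6 4 5 5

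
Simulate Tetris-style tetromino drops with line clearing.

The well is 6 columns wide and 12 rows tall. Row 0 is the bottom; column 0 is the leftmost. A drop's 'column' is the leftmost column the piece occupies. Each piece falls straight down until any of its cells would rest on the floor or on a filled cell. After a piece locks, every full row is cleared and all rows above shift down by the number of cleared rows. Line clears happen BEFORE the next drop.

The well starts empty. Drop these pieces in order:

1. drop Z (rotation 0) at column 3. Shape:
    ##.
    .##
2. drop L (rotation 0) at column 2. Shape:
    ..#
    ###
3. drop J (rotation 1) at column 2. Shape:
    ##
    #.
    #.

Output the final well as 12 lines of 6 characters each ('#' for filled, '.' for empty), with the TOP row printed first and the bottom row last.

Answer: ......
......
......
......
......
......
..##..
..#...
..#.#.
..###.
...##.
....##

Derivation:
Drop 1: Z rot0 at col 3 lands with bottom-row=0; cleared 0 line(s) (total 0); column heights now [0 0 0 2 2 1], max=2
Drop 2: L rot0 at col 2 lands with bottom-row=2; cleared 0 line(s) (total 0); column heights now [0 0 3 3 4 1], max=4
Drop 3: J rot1 at col 2 lands with bottom-row=3; cleared 0 line(s) (total 0); column heights now [0 0 6 6 4 1], max=6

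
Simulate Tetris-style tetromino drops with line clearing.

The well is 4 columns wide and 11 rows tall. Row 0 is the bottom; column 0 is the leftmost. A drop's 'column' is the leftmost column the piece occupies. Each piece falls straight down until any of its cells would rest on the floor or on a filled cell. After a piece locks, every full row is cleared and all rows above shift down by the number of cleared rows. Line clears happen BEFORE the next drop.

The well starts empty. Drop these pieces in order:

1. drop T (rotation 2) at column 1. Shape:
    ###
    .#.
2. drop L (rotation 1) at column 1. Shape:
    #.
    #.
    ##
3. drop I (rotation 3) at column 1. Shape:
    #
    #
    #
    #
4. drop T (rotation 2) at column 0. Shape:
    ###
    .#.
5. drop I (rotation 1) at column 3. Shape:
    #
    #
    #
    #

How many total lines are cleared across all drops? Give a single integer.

Drop 1: T rot2 at col 1 lands with bottom-row=0; cleared 0 line(s) (total 0); column heights now [0 2 2 2], max=2
Drop 2: L rot1 at col 1 lands with bottom-row=2; cleared 0 line(s) (total 0); column heights now [0 5 3 2], max=5
Drop 3: I rot3 at col 1 lands with bottom-row=5; cleared 0 line(s) (total 0); column heights now [0 9 3 2], max=9
Drop 4: T rot2 at col 0 lands with bottom-row=9; cleared 0 line(s) (total 0); column heights now [11 11 11 2], max=11
Drop 5: I rot1 at col 3 lands with bottom-row=2; cleared 0 line(s) (total 0); column heights now [11 11 11 6], max=11

Answer: 0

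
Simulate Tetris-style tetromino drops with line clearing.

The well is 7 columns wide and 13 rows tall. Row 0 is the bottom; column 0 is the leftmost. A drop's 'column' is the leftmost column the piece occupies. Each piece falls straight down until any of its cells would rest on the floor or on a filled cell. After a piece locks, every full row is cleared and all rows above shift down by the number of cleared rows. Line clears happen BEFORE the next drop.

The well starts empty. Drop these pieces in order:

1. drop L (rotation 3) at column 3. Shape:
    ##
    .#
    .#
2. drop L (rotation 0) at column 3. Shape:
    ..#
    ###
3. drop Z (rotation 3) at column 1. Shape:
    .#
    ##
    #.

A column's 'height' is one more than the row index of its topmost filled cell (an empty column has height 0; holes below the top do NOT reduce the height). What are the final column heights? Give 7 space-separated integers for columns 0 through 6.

Answer: 0 2 3 4 4 5 0

Derivation:
Drop 1: L rot3 at col 3 lands with bottom-row=0; cleared 0 line(s) (total 0); column heights now [0 0 0 3 3 0 0], max=3
Drop 2: L rot0 at col 3 lands with bottom-row=3; cleared 0 line(s) (total 0); column heights now [0 0 0 4 4 5 0], max=5
Drop 3: Z rot3 at col 1 lands with bottom-row=0; cleared 0 line(s) (total 0); column heights now [0 2 3 4 4 5 0], max=5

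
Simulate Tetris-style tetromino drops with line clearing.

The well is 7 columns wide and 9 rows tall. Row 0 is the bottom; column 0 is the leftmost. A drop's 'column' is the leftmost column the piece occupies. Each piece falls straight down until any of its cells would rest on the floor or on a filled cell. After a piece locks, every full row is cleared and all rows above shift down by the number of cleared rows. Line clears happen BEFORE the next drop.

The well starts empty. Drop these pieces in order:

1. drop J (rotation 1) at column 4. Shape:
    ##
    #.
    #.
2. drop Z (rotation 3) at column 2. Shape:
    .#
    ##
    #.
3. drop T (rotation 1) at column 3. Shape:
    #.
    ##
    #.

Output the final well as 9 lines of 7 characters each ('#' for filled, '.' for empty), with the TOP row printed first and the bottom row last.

Answer: .......
.......
.......
...#...
...##..
...#...
...###.
..###..
..#.#..

Derivation:
Drop 1: J rot1 at col 4 lands with bottom-row=0; cleared 0 line(s) (total 0); column heights now [0 0 0 0 3 3 0], max=3
Drop 2: Z rot3 at col 2 lands with bottom-row=0; cleared 0 line(s) (total 0); column heights now [0 0 2 3 3 3 0], max=3
Drop 3: T rot1 at col 3 lands with bottom-row=3; cleared 0 line(s) (total 0); column heights now [0 0 2 6 5 3 0], max=6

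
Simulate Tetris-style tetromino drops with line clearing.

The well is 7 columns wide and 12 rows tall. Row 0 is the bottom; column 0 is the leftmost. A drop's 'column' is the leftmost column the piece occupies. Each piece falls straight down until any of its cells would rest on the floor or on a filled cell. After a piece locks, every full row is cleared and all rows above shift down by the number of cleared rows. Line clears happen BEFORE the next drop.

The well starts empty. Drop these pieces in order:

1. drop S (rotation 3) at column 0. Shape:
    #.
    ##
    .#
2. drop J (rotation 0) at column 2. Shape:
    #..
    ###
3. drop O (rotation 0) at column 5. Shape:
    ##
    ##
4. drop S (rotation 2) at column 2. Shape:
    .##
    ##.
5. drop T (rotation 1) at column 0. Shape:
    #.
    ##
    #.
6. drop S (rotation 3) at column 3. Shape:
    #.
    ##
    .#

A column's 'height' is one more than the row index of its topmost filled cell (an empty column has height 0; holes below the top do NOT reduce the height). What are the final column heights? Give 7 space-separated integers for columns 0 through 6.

Drop 1: S rot3 at col 0 lands with bottom-row=0; cleared 0 line(s) (total 0); column heights now [3 2 0 0 0 0 0], max=3
Drop 2: J rot0 at col 2 lands with bottom-row=0; cleared 0 line(s) (total 0); column heights now [3 2 2 1 1 0 0], max=3
Drop 3: O rot0 at col 5 lands with bottom-row=0; cleared 0 line(s) (total 0); column heights now [3 2 2 1 1 2 2], max=3
Drop 4: S rot2 at col 2 lands with bottom-row=2; cleared 0 line(s) (total 0); column heights now [3 2 3 4 4 2 2], max=4
Drop 5: T rot1 at col 0 lands with bottom-row=3; cleared 0 line(s) (total 0); column heights now [6 5 3 4 4 2 2], max=6
Drop 6: S rot3 at col 3 lands with bottom-row=4; cleared 0 line(s) (total 0); column heights now [6 5 3 7 6 2 2], max=7

Answer: 6 5 3 7 6 2 2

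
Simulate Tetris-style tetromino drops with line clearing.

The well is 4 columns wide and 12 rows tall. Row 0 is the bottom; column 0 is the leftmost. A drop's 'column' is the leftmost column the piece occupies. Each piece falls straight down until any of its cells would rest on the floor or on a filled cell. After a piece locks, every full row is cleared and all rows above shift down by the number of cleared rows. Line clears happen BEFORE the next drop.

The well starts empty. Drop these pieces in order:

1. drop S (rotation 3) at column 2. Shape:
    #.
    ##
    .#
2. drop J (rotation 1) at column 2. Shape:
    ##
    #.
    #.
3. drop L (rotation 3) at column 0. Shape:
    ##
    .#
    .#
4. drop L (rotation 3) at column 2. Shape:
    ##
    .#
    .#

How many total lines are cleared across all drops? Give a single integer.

Answer: 0

Derivation:
Drop 1: S rot3 at col 2 lands with bottom-row=0; cleared 0 line(s) (total 0); column heights now [0 0 3 2], max=3
Drop 2: J rot1 at col 2 lands with bottom-row=3; cleared 0 line(s) (total 0); column heights now [0 0 6 6], max=6
Drop 3: L rot3 at col 0 lands with bottom-row=0; cleared 0 line(s) (total 0); column heights now [3 3 6 6], max=6
Drop 4: L rot3 at col 2 lands with bottom-row=6; cleared 0 line(s) (total 0); column heights now [3 3 9 9], max=9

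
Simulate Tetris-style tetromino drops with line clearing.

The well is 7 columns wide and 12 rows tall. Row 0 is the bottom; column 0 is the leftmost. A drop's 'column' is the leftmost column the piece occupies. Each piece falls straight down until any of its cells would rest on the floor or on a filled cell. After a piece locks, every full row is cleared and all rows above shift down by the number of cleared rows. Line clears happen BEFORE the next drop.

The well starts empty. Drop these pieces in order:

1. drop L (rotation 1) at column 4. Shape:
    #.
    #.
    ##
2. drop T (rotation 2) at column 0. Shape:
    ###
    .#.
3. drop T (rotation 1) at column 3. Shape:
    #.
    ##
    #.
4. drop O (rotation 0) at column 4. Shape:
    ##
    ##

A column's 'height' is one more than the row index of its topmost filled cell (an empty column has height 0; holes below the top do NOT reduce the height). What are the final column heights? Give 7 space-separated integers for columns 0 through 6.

Answer: 2 2 2 5 6 6 0

Derivation:
Drop 1: L rot1 at col 4 lands with bottom-row=0; cleared 0 line(s) (total 0); column heights now [0 0 0 0 3 1 0], max=3
Drop 2: T rot2 at col 0 lands with bottom-row=0; cleared 0 line(s) (total 0); column heights now [2 2 2 0 3 1 0], max=3
Drop 3: T rot1 at col 3 lands with bottom-row=2; cleared 0 line(s) (total 0); column heights now [2 2 2 5 4 1 0], max=5
Drop 4: O rot0 at col 4 lands with bottom-row=4; cleared 0 line(s) (total 0); column heights now [2 2 2 5 6 6 0], max=6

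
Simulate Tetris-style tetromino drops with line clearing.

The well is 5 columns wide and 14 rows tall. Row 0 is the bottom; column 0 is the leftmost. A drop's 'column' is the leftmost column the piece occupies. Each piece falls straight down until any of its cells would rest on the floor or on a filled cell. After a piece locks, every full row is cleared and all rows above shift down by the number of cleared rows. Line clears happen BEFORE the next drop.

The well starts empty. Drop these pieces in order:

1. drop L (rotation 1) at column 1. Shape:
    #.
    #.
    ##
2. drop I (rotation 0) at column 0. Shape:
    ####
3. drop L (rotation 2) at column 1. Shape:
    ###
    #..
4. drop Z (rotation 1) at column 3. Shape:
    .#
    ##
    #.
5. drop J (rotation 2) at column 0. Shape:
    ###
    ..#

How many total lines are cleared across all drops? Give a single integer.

Drop 1: L rot1 at col 1 lands with bottom-row=0; cleared 0 line(s) (total 0); column heights now [0 3 1 0 0], max=3
Drop 2: I rot0 at col 0 lands with bottom-row=3; cleared 0 line(s) (total 0); column heights now [4 4 4 4 0], max=4
Drop 3: L rot2 at col 1 lands with bottom-row=4; cleared 0 line(s) (total 0); column heights now [4 6 6 6 0], max=6
Drop 4: Z rot1 at col 3 lands with bottom-row=6; cleared 0 line(s) (total 0); column heights now [4 6 6 8 9], max=9
Drop 5: J rot2 at col 0 lands with bottom-row=6; cleared 1 line(s) (total 1); column heights now [4 6 7 7 8], max=8

Answer: 1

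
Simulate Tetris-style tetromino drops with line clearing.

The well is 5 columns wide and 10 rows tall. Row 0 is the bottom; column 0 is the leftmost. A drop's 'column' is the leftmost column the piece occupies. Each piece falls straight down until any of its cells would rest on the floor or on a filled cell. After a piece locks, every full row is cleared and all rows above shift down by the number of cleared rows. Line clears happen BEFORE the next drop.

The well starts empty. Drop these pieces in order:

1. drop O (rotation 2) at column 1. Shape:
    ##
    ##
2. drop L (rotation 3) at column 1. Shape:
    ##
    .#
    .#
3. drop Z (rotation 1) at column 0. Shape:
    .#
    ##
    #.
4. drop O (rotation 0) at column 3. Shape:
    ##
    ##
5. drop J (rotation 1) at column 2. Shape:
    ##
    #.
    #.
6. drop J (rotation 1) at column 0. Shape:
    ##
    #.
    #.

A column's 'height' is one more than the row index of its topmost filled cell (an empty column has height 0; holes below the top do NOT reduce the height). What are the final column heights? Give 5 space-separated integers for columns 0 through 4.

Drop 1: O rot2 at col 1 lands with bottom-row=0; cleared 0 line(s) (total 0); column heights now [0 2 2 0 0], max=2
Drop 2: L rot3 at col 1 lands with bottom-row=2; cleared 0 line(s) (total 0); column heights now [0 5 5 0 0], max=5
Drop 3: Z rot1 at col 0 lands with bottom-row=4; cleared 0 line(s) (total 0); column heights now [6 7 5 0 0], max=7
Drop 4: O rot0 at col 3 lands with bottom-row=0; cleared 0 line(s) (total 0); column heights now [6 7 5 2 2], max=7
Drop 5: J rot1 at col 2 lands with bottom-row=5; cleared 0 line(s) (total 0); column heights now [6 7 8 8 2], max=8
Drop 6: J rot1 at col 0 lands with bottom-row=6; cleared 0 line(s) (total 0); column heights now [9 9 8 8 2], max=9

Answer: 9 9 8 8 2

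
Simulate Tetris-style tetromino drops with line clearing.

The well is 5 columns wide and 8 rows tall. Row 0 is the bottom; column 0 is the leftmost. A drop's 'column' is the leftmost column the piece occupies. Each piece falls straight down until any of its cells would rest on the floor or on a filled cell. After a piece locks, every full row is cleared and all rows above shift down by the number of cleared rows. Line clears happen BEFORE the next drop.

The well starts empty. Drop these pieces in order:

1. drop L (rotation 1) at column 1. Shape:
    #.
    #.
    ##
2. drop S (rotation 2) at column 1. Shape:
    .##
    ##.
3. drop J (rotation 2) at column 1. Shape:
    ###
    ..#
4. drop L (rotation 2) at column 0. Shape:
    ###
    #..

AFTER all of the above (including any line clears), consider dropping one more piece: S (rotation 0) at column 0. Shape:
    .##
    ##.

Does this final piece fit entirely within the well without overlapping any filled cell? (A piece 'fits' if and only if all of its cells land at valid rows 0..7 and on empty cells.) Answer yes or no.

Drop 1: L rot1 at col 1 lands with bottom-row=0; cleared 0 line(s) (total 0); column heights now [0 3 1 0 0], max=3
Drop 2: S rot2 at col 1 lands with bottom-row=3; cleared 0 line(s) (total 0); column heights now [0 4 5 5 0], max=5
Drop 3: J rot2 at col 1 lands with bottom-row=5; cleared 0 line(s) (total 0); column heights now [0 7 7 7 0], max=7
Drop 4: L rot2 at col 0 lands with bottom-row=6; cleared 0 line(s) (total 0); column heights now [8 8 8 7 0], max=8
Test piece S rot0 at col 0 (width 3): heights before test = [8 8 8 7 0]; fits = False

Answer: no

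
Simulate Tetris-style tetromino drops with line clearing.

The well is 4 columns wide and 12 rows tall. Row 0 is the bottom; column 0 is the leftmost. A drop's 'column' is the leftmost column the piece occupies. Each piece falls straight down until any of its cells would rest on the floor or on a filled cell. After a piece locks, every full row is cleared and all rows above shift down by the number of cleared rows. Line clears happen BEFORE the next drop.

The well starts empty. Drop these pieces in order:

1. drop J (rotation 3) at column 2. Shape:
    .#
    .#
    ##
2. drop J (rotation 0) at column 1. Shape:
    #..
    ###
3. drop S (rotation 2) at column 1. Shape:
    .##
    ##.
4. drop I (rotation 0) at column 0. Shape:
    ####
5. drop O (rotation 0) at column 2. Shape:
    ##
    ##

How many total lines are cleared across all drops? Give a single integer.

Answer: 1

Derivation:
Drop 1: J rot3 at col 2 lands with bottom-row=0; cleared 0 line(s) (total 0); column heights now [0 0 1 3], max=3
Drop 2: J rot0 at col 1 lands with bottom-row=3; cleared 0 line(s) (total 0); column heights now [0 5 4 4], max=5
Drop 3: S rot2 at col 1 lands with bottom-row=5; cleared 0 line(s) (total 0); column heights now [0 6 7 7], max=7
Drop 4: I rot0 at col 0 lands with bottom-row=7; cleared 1 line(s) (total 1); column heights now [0 6 7 7], max=7
Drop 5: O rot0 at col 2 lands with bottom-row=7; cleared 0 line(s) (total 1); column heights now [0 6 9 9], max=9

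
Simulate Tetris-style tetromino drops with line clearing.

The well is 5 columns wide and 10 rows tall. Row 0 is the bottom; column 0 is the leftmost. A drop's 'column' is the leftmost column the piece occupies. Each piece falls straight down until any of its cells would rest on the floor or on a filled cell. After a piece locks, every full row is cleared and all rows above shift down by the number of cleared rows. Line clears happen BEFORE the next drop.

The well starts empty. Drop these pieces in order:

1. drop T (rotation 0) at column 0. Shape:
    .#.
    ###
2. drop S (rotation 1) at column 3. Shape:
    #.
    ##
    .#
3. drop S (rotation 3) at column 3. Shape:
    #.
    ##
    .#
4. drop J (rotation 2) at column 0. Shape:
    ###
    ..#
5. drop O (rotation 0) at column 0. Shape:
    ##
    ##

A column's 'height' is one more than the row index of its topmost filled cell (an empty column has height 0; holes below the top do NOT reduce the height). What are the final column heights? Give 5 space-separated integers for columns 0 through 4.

Answer: 4 4 2 4 3

Derivation:
Drop 1: T rot0 at col 0 lands with bottom-row=0; cleared 0 line(s) (total 0); column heights now [1 2 1 0 0], max=2
Drop 2: S rot1 at col 3 lands with bottom-row=0; cleared 0 line(s) (total 0); column heights now [1 2 1 3 2], max=3
Drop 3: S rot3 at col 3 lands with bottom-row=2; cleared 0 line(s) (total 0); column heights now [1 2 1 5 4], max=5
Drop 4: J rot2 at col 0 lands with bottom-row=1; cleared 1 line(s) (total 1); column heights now [1 2 2 4 3], max=4
Drop 5: O rot0 at col 0 lands with bottom-row=2; cleared 0 line(s) (total 1); column heights now [4 4 2 4 3], max=4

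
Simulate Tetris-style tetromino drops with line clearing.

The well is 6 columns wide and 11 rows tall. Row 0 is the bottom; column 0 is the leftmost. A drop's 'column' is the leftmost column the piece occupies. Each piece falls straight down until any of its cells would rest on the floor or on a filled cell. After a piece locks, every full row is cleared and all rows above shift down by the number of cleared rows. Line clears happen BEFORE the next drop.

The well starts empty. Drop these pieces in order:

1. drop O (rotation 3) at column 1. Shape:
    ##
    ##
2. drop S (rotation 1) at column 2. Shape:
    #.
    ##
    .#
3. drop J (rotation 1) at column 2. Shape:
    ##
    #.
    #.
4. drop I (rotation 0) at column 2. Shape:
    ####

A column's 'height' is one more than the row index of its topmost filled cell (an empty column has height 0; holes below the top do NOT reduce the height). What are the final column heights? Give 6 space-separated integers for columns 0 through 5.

Drop 1: O rot3 at col 1 lands with bottom-row=0; cleared 0 line(s) (total 0); column heights now [0 2 2 0 0 0], max=2
Drop 2: S rot1 at col 2 lands with bottom-row=1; cleared 0 line(s) (total 0); column heights now [0 2 4 3 0 0], max=4
Drop 3: J rot1 at col 2 lands with bottom-row=4; cleared 0 line(s) (total 0); column heights now [0 2 7 7 0 0], max=7
Drop 4: I rot0 at col 2 lands with bottom-row=7; cleared 0 line(s) (total 0); column heights now [0 2 8 8 8 8], max=8

Answer: 0 2 8 8 8 8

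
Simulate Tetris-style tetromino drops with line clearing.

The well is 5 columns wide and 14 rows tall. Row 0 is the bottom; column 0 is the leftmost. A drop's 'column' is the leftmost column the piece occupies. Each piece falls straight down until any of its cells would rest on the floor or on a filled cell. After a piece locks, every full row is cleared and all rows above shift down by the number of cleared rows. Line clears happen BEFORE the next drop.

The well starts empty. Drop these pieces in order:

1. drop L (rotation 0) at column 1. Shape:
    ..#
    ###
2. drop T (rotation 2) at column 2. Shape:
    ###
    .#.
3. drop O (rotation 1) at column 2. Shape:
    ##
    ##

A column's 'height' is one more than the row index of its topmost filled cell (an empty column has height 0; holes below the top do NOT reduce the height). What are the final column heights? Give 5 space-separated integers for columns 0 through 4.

Drop 1: L rot0 at col 1 lands with bottom-row=0; cleared 0 line(s) (total 0); column heights now [0 1 1 2 0], max=2
Drop 2: T rot2 at col 2 lands with bottom-row=2; cleared 0 line(s) (total 0); column heights now [0 1 4 4 4], max=4
Drop 3: O rot1 at col 2 lands with bottom-row=4; cleared 0 line(s) (total 0); column heights now [0 1 6 6 4], max=6

Answer: 0 1 6 6 4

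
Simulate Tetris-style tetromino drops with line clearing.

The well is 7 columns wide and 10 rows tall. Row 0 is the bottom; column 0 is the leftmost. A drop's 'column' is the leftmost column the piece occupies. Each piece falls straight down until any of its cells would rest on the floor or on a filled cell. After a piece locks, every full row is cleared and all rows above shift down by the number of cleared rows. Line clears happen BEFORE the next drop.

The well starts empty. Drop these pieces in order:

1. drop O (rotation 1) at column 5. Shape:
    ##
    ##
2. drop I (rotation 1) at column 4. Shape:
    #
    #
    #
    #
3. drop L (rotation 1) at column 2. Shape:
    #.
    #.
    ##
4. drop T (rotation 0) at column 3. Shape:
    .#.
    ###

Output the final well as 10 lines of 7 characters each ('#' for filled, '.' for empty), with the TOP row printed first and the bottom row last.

Answer: .......
.......
.......
.......
....#..
...###.
....#..
..#.#..
..#.###
..#####

Derivation:
Drop 1: O rot1 at col 5 lands with bottom-row=0; cleared 0 line(s) (total 0); column heights now [0 0 0 0 0 2 2], max=2
Drop 2: I rot1 at col 4 lands with bottom-row=0; cleared 0 line(s) (total 0); column heights now [0 0 0 0 4 2 2], max=4
Drop 3: L rot1 at col 2 lands with bottom-row=0; cleared 0 line(s) (total 0); column heights now [0 0 3 1 4 2 2], max=4
Drop 4: T rot0 at col 3 lands with bottom-row=4; cleared 0 line(s) (total 0); column heights now [0 0 3 5 6 5 2], max=6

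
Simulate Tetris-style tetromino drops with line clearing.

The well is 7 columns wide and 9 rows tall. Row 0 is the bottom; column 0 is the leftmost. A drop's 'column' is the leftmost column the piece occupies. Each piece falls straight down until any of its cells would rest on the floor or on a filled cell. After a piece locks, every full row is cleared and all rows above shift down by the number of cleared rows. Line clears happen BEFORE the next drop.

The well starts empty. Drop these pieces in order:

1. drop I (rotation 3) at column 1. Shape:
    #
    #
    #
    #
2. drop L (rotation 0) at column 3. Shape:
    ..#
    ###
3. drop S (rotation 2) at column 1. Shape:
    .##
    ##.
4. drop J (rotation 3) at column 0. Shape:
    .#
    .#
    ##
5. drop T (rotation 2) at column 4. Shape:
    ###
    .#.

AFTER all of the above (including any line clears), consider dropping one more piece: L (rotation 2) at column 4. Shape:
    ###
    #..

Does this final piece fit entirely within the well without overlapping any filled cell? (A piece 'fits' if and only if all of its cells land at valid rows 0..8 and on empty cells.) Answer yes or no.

Drop 1: I rot3 at col 1 lands with bottom-row=0; cleared 0 line(s) (total 0); column heights now [0 4 0 0 0 0 0], max=4
Drop 2: L rot0 at col 3 lands with bottom-row=0; cleared 0 line(s) (total 0); column heights now [0 4 0 1 1 2 0], max=4
Drop 3: S rot2 at col 1 lands with bottom-row=4; cleared 0 line(s) (total 0); column heights now [0 5 6 6 1 2 0], max=6
Drop 4: J rot3 at col 0 lands with bottom-row=5; cleared 0 line(s) (total 0); column heights now [6 8 6 6 1 2 0], max=8
Drop 5: T rot2 at col 4 lands with bottom-row=2; cleared 0 line(s) (total 0); column heights now [6 8 6 6 4 4 4], max=8
Test piece L rot2 at col 4 (width 3): heights before test = [6 8 6 6 4 4 4]; fits = True

Answer: yes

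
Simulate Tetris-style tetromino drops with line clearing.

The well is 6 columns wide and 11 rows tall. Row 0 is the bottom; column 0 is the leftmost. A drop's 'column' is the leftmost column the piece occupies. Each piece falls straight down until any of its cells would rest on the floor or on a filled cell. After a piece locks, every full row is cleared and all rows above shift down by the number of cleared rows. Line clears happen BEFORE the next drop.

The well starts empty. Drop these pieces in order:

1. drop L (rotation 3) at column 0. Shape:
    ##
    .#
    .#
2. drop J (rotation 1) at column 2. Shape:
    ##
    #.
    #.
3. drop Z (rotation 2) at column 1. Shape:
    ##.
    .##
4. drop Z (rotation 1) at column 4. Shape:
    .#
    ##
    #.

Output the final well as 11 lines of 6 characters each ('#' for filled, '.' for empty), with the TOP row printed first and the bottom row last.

Answer: ......
......
......
......
......
......
.##...
..##..
####.#
.##.##
.##.#.

Derivation:
Drop 1: L rot3 at col 0 lands with bottom-row=0; cleared 0 line(s) (total 0); column heights now [3 3 0 0 0 0], max=3
Drop 2: J rot1 at col 2 lands with bottom-row=0; cleared 0 line(s) (total 0); column heights now [3 3 3 3 0 0], max=3
Drop 3: Z rot2 at col 1 lands with bottom-row=3; cleared 0 line(s) (total 0); column heights now [3 5 5 4 0 0], max=5
Drop 4: Z rot1 at col 4 lands with bottom-row=0; cleared 0 line(s) (total 0); column heights now [3 5 5 4 2 3], max=5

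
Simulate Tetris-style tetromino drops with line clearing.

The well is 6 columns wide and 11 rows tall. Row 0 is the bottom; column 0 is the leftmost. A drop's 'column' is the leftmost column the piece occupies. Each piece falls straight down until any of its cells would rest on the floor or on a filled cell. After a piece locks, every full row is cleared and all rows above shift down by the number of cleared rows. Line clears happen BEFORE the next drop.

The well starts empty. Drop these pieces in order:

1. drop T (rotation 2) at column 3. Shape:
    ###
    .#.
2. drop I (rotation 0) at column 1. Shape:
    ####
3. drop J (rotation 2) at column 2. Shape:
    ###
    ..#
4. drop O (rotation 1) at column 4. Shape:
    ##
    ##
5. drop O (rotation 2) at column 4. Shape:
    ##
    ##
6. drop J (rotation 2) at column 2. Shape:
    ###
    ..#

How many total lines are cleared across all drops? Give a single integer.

Answer: 0

Derivation:
Drop 1: T rot2 at col 3 lands with bottom-row=0; cleared 0 line(s) (total 0); column heights now [0 0 0 2 2 2], max=2
Drop 2: I rot0 at col 1 lands with bottom-row=2; cleared 0 line(s) (total 0); column heights now [0 3 3 3 3 2], max=3
Drop 3: J rot2 at col 2 lands with bottom-row=3; cleared 0 line(s) (total 0); column heights now [0 3 5 5 5 2], max=5
Drop 4: O rot1 at col 4 lands with bottom-row=5; cleared 0 line(s) (total 0); column heights now [0 3 5 5 7 7], max=7
Drop 5: O rot2 at col 4 lands with bottom-row=7; cleared 0 line(s) (total 0); column heights now [0 3 5 5 9 9], max=9
Drop 6: J rot2 at col 2 lands with bottom-row=9; cleared 0 line(s) (total 0); column heights now [0 3 11 11 11 9], max=11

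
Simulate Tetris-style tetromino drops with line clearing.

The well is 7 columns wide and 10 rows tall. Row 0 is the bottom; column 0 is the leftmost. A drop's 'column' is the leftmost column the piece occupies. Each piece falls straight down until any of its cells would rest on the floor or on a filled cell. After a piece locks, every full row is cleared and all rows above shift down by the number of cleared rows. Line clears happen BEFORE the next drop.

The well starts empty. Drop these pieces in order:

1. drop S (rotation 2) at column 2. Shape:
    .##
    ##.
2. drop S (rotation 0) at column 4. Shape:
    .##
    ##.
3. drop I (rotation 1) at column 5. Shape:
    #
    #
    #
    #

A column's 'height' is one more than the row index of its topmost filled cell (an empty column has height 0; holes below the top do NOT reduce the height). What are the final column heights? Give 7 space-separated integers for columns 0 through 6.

Answer: 0 0 1 2 3 8 4

Derivation:
Drop 1: S rot2 at col 2 lands with bottom-row=0; cleared 0 line(s) (total 0); column heights now [0 0 1 2 2 0 0], max=2
Drop 2: S rot0 at col 4 lands with bottom-row=2; cleared 0 line(s) (total 0); column heights now [0 0 1 2 3 4 4], max=4
Drop 3: I rot1 at col 5 lands with bottom-row=4; cleared 0 line(s) (total 0); column heights now [0 0 1 2 3 8 4], max=8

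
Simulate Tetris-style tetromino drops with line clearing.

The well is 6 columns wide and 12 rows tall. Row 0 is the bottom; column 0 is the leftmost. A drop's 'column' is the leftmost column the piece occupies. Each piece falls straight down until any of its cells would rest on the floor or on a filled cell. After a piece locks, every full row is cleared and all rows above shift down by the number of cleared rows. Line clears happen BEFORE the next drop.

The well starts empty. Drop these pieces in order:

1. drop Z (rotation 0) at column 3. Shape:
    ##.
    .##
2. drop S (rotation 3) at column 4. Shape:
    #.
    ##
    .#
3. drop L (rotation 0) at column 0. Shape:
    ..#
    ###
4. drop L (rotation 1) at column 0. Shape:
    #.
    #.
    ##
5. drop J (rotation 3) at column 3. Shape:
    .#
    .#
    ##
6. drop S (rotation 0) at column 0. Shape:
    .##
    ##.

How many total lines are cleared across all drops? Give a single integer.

Answer: 1

Derivation:
Drop 1: Z rot0 at col 3 lands with bottom-row=0; cleared 0 line(s) (total 0); column heights now [0 0 0 2 2 1], max=2
Drop 2: S rot3 at col 4 lands with bottom-row=1; cleared 0 line(s) (total 0); column heights now [0 0 0 2 4 3], max=4
Drop 3: L rot0 at col 0 lands with bottom-row=0; cleared 0 line(s) (total 0); column heights now [1 1 2 2 4 3], max=4
Drop 4: L rot1 at col 0 lands with bottom-row=1; cleared 1 line(s) (total 1); column heights now [3 1 1 0 3 2], max=3
Drop 5: J rot3 at col 3 lands with bottom-row=3; cleared 0 line(s) (total 1); column heights now [3 1 1 4 6 2], max=6
Drop 6: S rot0 at col 0 lands with bottom-row=3; cleared 0 line(s) (total 1); column heights now [4 5 5 4 6 2], max=6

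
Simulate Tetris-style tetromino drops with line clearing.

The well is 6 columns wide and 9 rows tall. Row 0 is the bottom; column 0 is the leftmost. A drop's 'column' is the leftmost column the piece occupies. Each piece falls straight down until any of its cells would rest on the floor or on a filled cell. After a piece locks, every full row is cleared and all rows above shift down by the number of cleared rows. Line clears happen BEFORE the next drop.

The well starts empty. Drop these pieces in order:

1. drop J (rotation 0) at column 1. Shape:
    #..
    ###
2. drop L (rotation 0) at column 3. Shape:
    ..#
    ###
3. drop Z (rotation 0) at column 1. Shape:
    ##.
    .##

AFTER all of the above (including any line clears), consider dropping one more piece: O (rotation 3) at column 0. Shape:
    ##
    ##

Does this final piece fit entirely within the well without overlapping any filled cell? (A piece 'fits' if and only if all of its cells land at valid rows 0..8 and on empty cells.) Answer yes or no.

Drop 1: J rot0 at col 1 lands with bottom-row=0; cleared 0 line(s) (total 0); column heights now [0 2 1 1 0 0], max=2
Drop 2: L rot0 at col 3 lands with bottom-row=1; cleared 0 line(s) (total 0); column heights now [0 2 1 2 2 3], max=3
Drop 3: Z rot0 at col 1 lands with bottom-row=2; cleared 0 line(s) (total 0); column heights now [0 4 4 3 2 3], max=4
Test piece O rot3 at col 0 (width 2): heights before test = [0 4 4 3 2 3]; fits = True

Answer: yes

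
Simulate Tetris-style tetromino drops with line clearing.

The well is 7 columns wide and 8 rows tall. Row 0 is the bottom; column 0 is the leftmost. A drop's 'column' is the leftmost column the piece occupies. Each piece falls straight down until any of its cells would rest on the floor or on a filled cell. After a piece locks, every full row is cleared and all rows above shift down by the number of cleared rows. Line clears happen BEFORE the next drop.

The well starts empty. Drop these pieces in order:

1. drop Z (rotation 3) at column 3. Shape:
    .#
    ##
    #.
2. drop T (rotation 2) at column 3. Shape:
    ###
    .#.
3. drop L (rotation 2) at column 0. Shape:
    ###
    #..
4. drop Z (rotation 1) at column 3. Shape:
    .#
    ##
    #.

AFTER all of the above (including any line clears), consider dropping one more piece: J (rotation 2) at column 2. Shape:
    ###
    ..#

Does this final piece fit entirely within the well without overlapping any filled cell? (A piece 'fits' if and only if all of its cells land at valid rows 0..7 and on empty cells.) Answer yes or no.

Answer: no

Derivation:
Drop 1: Z rot3 at col 3 lands with bottom-row=0; cleared 0 line(s) (total 0); column heights now [0 0 0 2 3 0 0], max=3
Drop 2: T rot2 at col 3 lands with bottom-row=3; cleared 0 line(s) (total 0); column heights now [0 0 0 5 5 5 0], max=5
Drop 3: L rot2 at col 0 lands with bottom-row=0; cleared 0 line(s) (total 0); column heights now [2 2 2 5 5 5 0], max=5
Drop 4: Z rot1 at col 3 lands with bottom-row=5; cleared 0 line(s) (total 0); column heights now [2 2 2 7 8 5 0], max=8
Test piece J rot2 at col 2 (width 3): heights before test = [2 2 2 7 8 5 0]; fits = False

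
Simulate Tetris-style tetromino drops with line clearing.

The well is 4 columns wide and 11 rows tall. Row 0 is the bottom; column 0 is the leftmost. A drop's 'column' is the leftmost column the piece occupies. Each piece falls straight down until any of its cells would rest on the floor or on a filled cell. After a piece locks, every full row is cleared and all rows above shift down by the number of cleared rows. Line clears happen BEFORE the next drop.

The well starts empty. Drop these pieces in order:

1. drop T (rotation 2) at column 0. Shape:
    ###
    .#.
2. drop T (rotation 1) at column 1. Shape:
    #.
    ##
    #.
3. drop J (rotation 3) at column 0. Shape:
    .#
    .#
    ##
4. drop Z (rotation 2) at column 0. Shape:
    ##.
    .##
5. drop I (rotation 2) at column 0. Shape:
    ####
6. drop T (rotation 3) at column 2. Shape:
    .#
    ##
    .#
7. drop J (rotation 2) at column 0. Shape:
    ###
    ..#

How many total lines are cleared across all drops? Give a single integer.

Drop 1: T rot2 at col 0 lands with bottom-row=0; cleared 0 line(s) (total 0); column heights now [2 2 2 0], max=2
Drop 2: T rot1 at col 1 lands with bottom-row=2; cleared 0 line(s) (total 0); column heights now [2 5 4 0], max=5
Drop 3: J rot3 at col 0 lands with bottom-row=5; cleared 0 line(s) (total 0); column heights now [6 8 4 0], max=8
Drop 4: Z rot2 at col 0 lands with bottom-row=8; cleared 0 line(s) (total 0); column heights now [10 10 9 0], max=10
Drop 5: I rot2 at col 0 lands with bottom-row=10; cleared 1 line(s) (total 1); column heights now [10 10 9 0], max=10
Drop 6: T rot3 at col 2 lands with bottom-row=8; cleared 1 line(s) (total 2); column heights now [6 9 9 10], max=10
Drop 7: J rot2 at col 0 lands with bottom-row=9; cleared 0 line(s) (total 2); column heights now [11 11 11 10], max=11

Answer: 2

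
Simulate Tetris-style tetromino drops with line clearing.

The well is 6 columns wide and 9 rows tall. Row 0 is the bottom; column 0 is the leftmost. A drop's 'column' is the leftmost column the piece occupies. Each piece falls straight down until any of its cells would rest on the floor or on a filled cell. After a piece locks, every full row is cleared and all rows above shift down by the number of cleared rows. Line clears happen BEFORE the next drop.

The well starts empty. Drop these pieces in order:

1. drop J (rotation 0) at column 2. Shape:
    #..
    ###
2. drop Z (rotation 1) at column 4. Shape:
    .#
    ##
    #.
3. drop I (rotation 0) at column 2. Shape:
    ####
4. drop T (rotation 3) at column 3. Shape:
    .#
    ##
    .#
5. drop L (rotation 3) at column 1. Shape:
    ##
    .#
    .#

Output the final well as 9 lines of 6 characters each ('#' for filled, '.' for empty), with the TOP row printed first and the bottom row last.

Drop 1: J rot0 at col 2 lands with bottom-row=0; cleared 0 line(s) (total 0); column heights now [0 0 2 1 1 0], max=2
Drop 2: Z rot1 at col 4 lands with bottom-row=1; cleared 0 line(s) (total 0); column heights now [0 0 2 1 3 4], max=4
Drop 3: I rot0 at col 2 lands with bottom-row=4; cleared 0 line(s) (total 0); column heights now [0 0 5 5 5 5], max=5
Drop 4: T rot3 at col 3 lands with bottom-row=5; cleared 0 line(s) (total 0); column heights now [0 0 5 7 8 5], max=8
Drop 5: L rot3 at col 1 lands with bottom-row=5; cleared 0 line(s) (total 0); column heights now [0 8 8 7 8 5], max=8

Answer: ......
.##.#.
..###.
..#.#.
..####
.....#
....##
..#.#.
..###.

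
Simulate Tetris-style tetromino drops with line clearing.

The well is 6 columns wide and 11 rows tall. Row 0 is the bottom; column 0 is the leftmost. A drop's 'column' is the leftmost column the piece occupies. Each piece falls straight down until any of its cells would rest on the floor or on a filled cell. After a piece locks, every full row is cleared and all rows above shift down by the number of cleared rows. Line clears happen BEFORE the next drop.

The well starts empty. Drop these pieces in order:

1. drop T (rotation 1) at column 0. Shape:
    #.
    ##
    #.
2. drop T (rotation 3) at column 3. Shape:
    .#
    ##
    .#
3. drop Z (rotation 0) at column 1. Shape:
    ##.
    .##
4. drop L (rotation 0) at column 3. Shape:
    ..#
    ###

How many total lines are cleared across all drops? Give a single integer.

Drop 1: T rot1 at col 0 lands with bottom-row=0; cleared 0 line(s) (total 0); column heights now [3 2 0 0 0 0], max=3
Drop 2: T rot3 at col 3 lands with bottom-row=0; cleared 0 line(s) (total 0); column heights now [3 2 0 2 3 0], max=3
Drop 3: Z rot0 at col 1 lands with bottom-row=2; cleared 0 line(s) (total 0); column heights now [3 4 4 3 3 0], max=4
Drop 4: L rot0 at col 3 lands with bottom-row=3; cleared 0 line(s) (total 0); column heights now [3 4 4 4 4 5], max=5

Answer: 0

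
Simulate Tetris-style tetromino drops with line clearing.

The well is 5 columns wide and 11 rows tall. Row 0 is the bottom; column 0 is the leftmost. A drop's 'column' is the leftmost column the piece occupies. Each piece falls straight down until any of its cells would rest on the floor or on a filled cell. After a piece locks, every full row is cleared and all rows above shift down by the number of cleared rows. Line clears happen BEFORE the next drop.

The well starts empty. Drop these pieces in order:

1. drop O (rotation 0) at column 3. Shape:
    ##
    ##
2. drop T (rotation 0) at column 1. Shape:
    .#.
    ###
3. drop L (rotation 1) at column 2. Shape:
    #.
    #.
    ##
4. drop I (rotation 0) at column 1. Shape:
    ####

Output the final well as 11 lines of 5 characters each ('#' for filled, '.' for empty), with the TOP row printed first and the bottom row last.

Drop 1: O rot0 at col 3 lands with bottom-row=0; cleared 0 line(s) (total 0); column heights now [0 0 0 2 2], max=2
Drop 2: T rot0 at col 1 lands with bottom-row=2; cleared 0 line(s) (total 0); column heights now [0 3 4 3 2], max=4
Drop 3: L rot1 at col 2 lands with bottom-row=4; cleared 0 line(s) (total 0); column heights now [0 3 7 5 2], max=7
Drop 4: I rot0 at col 1 lands with bottom-row=7; cleared 0 line(s) (total 0); column heights now [0 8 8 8 8], max=8

Answer: .....
.....
.....
.####
..#..
..#..
..##.
..#..
.###.
...##
...##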